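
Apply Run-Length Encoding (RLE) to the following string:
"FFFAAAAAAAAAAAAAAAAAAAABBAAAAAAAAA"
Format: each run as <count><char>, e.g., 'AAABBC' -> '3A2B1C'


Scanning runs left to right:
  i=0: run of 'F' x 3 -> '3F'
  i=3: run of 'A' x 20 -> '20A'
  i=23: run of 'B' x 2 -> '2B'
  i=25: run of 'A' x 9 -> '9A'

RLE = 3F20A2B9A


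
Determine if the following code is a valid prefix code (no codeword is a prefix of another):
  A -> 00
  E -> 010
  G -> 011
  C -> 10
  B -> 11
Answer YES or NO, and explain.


Checking each pair (does one codeword prefix another?):
  A='00' vs E='010': no prefix
  A='00' vs G='011': no prefix
  A='00' vs C='10': no prefix
  A='00' vs B='11': no prefix
  E='010' vs A='00': no prefix
  E='010' vs G='011': no prefix
  E='010' vs C='10': no prefix
  E='010' vs B='11': no prefix
  G='011' vs A='00': no prefix
  G='011' vs E='010': no prefix
  G='011' vs C='10': no prefix
  G='011' vs B='11': no prefix
  C='10' vs A='00': no prefix
  C='10' vs E='010': no prefix
  C='10' vs G='011': no prefix
  C='10' vs B='11': no prefix
  B='11' vs A='00': no prefix
  B='11' vs E='010': no prefix
  B='11' vs G='011': no prefix
  B='11' vs C='10': no prefix
No violation found over all pairs.

YES -- this is a valid prefix code. No codeword is a prefix of any other codeword.


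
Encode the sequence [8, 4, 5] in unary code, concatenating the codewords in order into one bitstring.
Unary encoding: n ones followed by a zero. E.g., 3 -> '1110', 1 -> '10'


Encode each number as n ones followed by a terminating 0:
  8 -> 111111110 (9 bits)
  4 -> 11110 (5 bits)
  5 -> 111110 (6 bits)
Total length = 9 + 5 + 6 = 20 bits.

Unary([8, 4, 5]) = 11111111011110111110 (20 bits)


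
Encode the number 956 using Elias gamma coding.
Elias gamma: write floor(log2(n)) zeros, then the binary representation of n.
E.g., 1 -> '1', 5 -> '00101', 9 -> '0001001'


num_bits = floor(log2(956)) + 1 = 10
leading_zeros = num_bits - 1 = 9
binary(956) = 1110111100

Elias gamma(956) = '000000000' + '1110111100' = 0000000001110111100 (19 bits)


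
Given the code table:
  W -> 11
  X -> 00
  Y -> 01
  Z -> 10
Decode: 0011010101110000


Decoding:
00 -> X
11 -> W
01 -> Y
01 -> Y
01 -> Y
11 -> W
00 -> X
00 -> X


Result: XWYYYWXX


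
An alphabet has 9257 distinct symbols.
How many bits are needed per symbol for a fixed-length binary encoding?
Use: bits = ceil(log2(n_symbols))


log2(9257) = 13.1763
Bracket: 2^13 = 8192 < 9257 <= 2^14 = 16384
So ceil(log2(9257)) = 14

bits = ceil(log2(9257)) = ceil(13.1763) = 14 bits


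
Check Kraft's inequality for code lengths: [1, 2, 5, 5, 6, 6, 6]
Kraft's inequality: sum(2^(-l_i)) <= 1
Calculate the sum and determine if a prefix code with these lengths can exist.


Sum = 2^(-1) + 2^(-2) + 2^(-5) + 2^(-5) + 2^(-6) + 2^(-6) + 2^(-6)
    = 0.5 + 0.25 + 0.03125 + 0.03125 + 0.015625 + 0.015625 + 0.015625
    = 55/64 = 0.859375
Since 0.859375 <= 1, Kraft's inequality IS satisfied.
A prefix code with these lengths CAN exist.

Kraft sum = 0.859375. Satisfied.


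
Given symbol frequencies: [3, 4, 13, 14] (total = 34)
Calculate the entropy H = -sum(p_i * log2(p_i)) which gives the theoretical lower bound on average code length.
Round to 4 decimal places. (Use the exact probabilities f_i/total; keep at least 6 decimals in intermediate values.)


Per-symbol terms -p_i * log2(p_i) with p_i = f_i/34:
  p = 3/34 = 0.088235: log2(p) = -3.502500, -p*log2(p) = 0.309044
  p = 4/34 = 0.117647: log2(p) = -3.087463, -p*log2(p) = 0.363231
  p = 13/34 = 0.382353: log2(p) = -1.387023, -p*log2(p) = 0.530332
  p = 14/34 = 0.411765: log2(p) = -1.280108, -p*log2(p) = 0.527103
H = 0.309044 + 0.363231 + 0.530332 + 0.527103 = 1.729710

H = 1.7297 bits/symbol


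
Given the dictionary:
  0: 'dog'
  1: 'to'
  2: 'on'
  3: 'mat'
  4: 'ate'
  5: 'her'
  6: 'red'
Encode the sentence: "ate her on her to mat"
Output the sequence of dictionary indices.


Look up each word in the dictionary:
  'ate' -> 4
  'her' -> 5
  'on' -> 2
  'her' -> 5
  'to' -> 1
  'mat' -> 3

Encoded: [4, 5, 2, 5, 1, 3]


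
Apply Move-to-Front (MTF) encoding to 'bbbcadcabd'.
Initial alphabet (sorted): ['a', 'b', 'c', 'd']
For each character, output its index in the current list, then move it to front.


MTF encoding:
'b': index 1 in ['a', 'b', 'c', 'd'] -> ['b', 'a', 'c', 'd']
'b': index 0 in ['b', 'a', 'c', 'd'] -> ['b', 'a', 'c', 'd']
'b': index 0 in ['b', 'a', 'c', 'd'] -> ['b', 'a', 'c', 'd']
'c': index 2 in ['b', 'a', 'c', 'd'] -> ['c', 'b', 'a', 'd']
'a': index 2 in ['c', 'b', 'a', 'd'] -> ['a', 'c', 'b', 'd']
'd': index 3 in ['a', 'c', 'b', 'd'] -> ['d', 'a', 'c', 'b']
'c': index 2 in ['d', 'a', 'c', 'b'] -> ['c', 'd', 'a', 'b']
'a': index 2 in ['c', 'd', 'a', 'b'] -> ['a', 'c', 'd', 'b']
'b': index 3 in ['a', 'c', 'd', 'b'] -> ['b', 'a', 'c', 'd']
'd': index 3 in ['b', 'a', 'c', 'd'] -> ['d', 'b', 'a', 'c']


Output: [1, 0, 0, 2, 2, 3, 2, 2, 3, 3]


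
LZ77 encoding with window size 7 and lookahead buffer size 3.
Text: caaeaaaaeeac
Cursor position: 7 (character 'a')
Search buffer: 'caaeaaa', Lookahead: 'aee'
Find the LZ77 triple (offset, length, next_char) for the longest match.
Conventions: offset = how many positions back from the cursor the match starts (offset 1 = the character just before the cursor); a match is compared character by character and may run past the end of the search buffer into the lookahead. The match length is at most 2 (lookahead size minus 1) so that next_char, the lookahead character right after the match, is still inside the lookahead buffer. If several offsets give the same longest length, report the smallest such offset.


Try each offset into the search buffer:
  offset=1 (pos 6, char 'a'): match length 1
  offset=2 (pos 5, char 'a'): match length 1
  offset=3 (pos 4, char 'a'): match length 1
  offset=4 (pos 3, char 'e'): match length 0
  offset=5 (pos 2, char 'a'): match length 2
  offset=6 (pos 1, char 'a'): match length 1
  offset=7 (pos 0, char 'c'): match length 0
Longest match has length 2 at offset 5.
next_char = character at position 7 + 2 = 9 -> 'e'

Best match: offset=5, length=2 (matching 'ae' starting at position 2)
LZ77 triple: (5, 2, 'e')


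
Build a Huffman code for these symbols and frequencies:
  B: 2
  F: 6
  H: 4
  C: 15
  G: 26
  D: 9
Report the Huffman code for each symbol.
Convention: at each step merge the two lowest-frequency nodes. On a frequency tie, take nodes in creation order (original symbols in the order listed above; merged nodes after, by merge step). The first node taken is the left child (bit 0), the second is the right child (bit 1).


Huffman tree construction:
Step 1: Merge B(2) + H(4) = 6
Step 2: Merge F(6) + (B+H)(6) = 12
Step 3: Merge D(9) + (F+(B+H))(12) = 21
Step 4: Merge C(15) + (D+(F+(B+H)))(21) = 36
Step 5: Merge G(26) + (C+(D+(F+(B+H))))(36) = 62
Read each symbol's code off the tree from the root (left child = 0, right child = 1).

Codes:
  B: 11110 (length 5)
  F: 1110 (length 4)
  H: 11111 (length 5)
  C: 10 (length 2)
  G: 0 (length 1)
  D: 110 (length 3)
Average code length: 137/62 = 2.2097 bits/symbol


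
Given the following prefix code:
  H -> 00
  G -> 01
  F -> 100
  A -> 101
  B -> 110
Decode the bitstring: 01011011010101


Decoding step by step:
Bits 01 -> G
Bits 01 -> G
Bits 101 -> A
Bits 101 -> A
Bits 01 -> G
Bits 01 -> G


Decoded message: GGAAGG


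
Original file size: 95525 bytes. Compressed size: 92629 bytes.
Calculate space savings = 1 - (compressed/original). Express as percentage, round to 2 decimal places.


ratio = compressed/original = 92629/95525 = 0.969683
savings = 1 - ratio = 1 - 0.969683 = 0.030317
as a percentage: 0.030317 * 100 = 3.03%

Space savings = 1 - 92629/95525 = 3.03%


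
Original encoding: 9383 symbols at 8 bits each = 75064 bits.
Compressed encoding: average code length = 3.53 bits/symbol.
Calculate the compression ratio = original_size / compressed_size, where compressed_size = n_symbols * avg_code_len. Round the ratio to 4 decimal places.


original_size = n_symbols * orig_bits = 9383 * 8 = 75064 bits
compressed_size = n_symbols * avg_code_len = 9383 * 3.53 = 33121.99 bits
ratio = original_size / compressed_size = 75064 / 33121.99 = 2.2663

Compression ratio = 2.2663


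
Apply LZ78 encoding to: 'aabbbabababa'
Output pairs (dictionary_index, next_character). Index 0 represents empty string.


LZ78 encoding steps:
Dictionary: {0: ''}
Step 1: w='' (idx 0), next='a' -> output (0, 'a'), add 'a' as idx 1
Step 2: w='a' (idx 1), next='b' -> output (1, 'b'), add 'ab' as idx 2
Step 3: w='' (idx 0), next='b' -> output (0, 'b'), add 'b' as idx 3
Step 4: w='b' (idx 3), next='a' -> output (3, 'a'), add 'ba' as idx 4
Step 5: w='ba' (idx 4), next='b' -> output (4, 'b'), add 'bab' as idx 5
Step 6: w='ab' (idx 2), next='a' -> output (2, 'a'), add 'aba' as idx 6


Encoded: [(0, 'a'), (1, 'b'), (0, 'b'), (3, 'a'), (4, 'b'), (2, 'a')]


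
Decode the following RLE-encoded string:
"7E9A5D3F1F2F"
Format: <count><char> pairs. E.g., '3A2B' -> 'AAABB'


Expanding each <count><char> pair:
  7E -> 'EEEEEEE'
  9A -> 'AAAAAAAAA'
  5D -> 'DDDDD'
  3F -> 'FFF'
  1F -> 'F'
  2F -> 'FF'

Decoded = EEEEEEEAAAAAAAAADDDDDFFFFFF


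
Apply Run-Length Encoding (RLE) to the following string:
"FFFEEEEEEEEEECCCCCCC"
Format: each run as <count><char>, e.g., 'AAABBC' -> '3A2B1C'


Scanning runs left to right:
  i=0: run of 'F' x 3 -> '3F'
  i=3: run of 'E' x 10 -> '10E'
  i=13: run of 'C' x 7 -> '7C'

RLE = 3F10E7C


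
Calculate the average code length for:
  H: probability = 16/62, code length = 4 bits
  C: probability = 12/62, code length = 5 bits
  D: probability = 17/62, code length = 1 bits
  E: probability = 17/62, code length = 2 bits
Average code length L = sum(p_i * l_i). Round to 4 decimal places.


Weighted contributions p_i * l_i:
  H: (16/62) * 4 = 64/62
  C: (12/62) * 5 = 60/62
  D: (17/62) * 1 = 17/62
  E: (17/62) * 2 = 34/62
Sum = (64 + 60 + 17 + 34)/62 = 175/62

L = 175/62 = 2.8226 bits/symbol


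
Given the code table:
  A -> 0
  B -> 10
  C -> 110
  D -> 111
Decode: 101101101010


Decoding:
10 -> B
110 -> C
110 -> C
10 -> B
10 -> B


Result: BCCBB


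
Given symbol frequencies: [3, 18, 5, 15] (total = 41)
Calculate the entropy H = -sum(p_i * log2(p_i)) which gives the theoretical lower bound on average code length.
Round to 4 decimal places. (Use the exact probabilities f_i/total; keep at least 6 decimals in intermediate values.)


Per-symbol terms -p_i * log2(p_i) with p_i = f_i/41:
  p = 3/41 = 0.073171: log2(p) = -3.772590, -p*log2(p) = 0.276043
  p = 18/41 = 0.439024: log2(p) = -1.187627, -p*log2(p) = 0.521397
  p = 5/41 = 0.121951: log2(p) = -3.035624, -p*log2(p) = 0.370198
  p = 15/41 = 0.365854: log2(p) = -1.450661, -p*log2(p) = 0.530730
H = 0.276043 + 0.521397 + 0.370198 + 0.530730 = 1.698368

H = 1.6984 bits/symbol


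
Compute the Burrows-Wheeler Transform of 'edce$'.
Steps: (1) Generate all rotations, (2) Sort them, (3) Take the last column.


Rotations (sorted):
  0: $edce -> last char: e
  1: ce$ed -> last char: d
  2: dce$e -> last char: e
  3: e$edc -> last char: c
  4: edce$ -> last char: $


BWT = edec$


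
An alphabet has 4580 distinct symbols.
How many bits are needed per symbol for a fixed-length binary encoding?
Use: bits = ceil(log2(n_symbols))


log2(4580) = 12.1611
Bracket: 2^12 = 4096 < 4580 <= 2^13 = 8192
So ceil(log2(4580)) = 13

bits = ceil(log2(4580)) = ceil(12.1611) = 13 bits


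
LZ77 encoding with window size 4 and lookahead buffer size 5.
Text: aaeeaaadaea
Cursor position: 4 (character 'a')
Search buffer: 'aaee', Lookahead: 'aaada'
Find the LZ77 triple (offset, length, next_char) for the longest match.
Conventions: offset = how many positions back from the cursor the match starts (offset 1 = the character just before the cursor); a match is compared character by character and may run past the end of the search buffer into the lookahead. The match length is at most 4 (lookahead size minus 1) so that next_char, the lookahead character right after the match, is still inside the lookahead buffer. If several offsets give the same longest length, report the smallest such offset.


Try each offset into the search buffer:
  offset=1 (pos 3, char 'e'): match length 0
  offset=2 (pos 2, char 'e'): match length 0
  offset=3 (pos 1, char 'a'): match length 1
  offset=4 (pos 0, char 'a'): match length 2
Longest match has length 2 at offset 4.
next_char = character at position 4 + 2 = 6 -> 'a'

Best match: offset=4, length=2 (matching 'aa' starting at position 0)
LZ77 triple: (4, 2, 'a')


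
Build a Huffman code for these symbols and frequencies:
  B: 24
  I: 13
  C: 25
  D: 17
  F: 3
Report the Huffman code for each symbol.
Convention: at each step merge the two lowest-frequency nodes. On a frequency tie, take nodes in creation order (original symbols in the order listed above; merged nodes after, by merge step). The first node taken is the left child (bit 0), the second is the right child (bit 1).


Huffman tree construction:
Step 1: Merge F(3) + I(13) = 16
Step 2: Merge (F+I)(16) + D(17) = 33
Step 3: Merge B(24) + C(25) = 49
Step 4: Merge ((F+I)+D)(33) + (B+C)(49) = 82
Read each symbol's code off the tree from the root (left child = 0, right child = 1).

Codes:
  B: 10 (length 2)
  I: 001 (length 3)
  C: 11 (length 2)
  D: 01 (length 2)
  F: 000 (length 3)
Average code length: 180/82 = 2.1951 bits/symbol


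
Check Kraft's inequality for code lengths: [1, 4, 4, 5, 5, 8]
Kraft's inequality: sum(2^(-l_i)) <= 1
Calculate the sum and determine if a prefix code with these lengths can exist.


Sum = 2^(-1) + 2^(-4) + 2^(-4) + 2^(-5) + 2^(-5) + 2^(-8)
    = 0.5 + 0.0625 + 0.0625 + 0.03125 + 0.03125 + 0.00390625
    = 177/256 = 0.69140625
Since 0.69140625 <= 1, Kraft's inequality IS satisfied.
A prefix code with these lengths CAN exist.

Kraft sum = 0.69140625. Satisfied.


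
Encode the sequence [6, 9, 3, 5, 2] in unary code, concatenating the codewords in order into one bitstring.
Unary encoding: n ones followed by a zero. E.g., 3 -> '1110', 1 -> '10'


Encode each number as n ones followed by a terminating 0:
  6 -> 1111110 (7 bits)
  9 -> 1111111110 (10 bits)
  3 -> 1110 (4 bits)
  5 -> 111110 (6 bits)
  2 -> 110 (3 bits)
Total length = 7 + 10 + 4 + 6 + 3 = 30 bits.

Unary([6, 9, 3, 5, 2]) = 111111011111111101110111110110 (30 bits)


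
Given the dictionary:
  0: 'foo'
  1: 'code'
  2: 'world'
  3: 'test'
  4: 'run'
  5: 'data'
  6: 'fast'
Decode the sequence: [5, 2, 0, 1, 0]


Look up each index in the dictionary:
  5 -> 'data'
  2 -> 'world'
  0 -> 'foo'
  1 -> 'code'
  0 -> 'foo'

Decoded: "data world foo code foo"


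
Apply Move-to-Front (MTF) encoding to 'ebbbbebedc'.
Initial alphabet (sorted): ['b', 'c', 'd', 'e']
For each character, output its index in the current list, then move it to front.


MTF encoding:
'e': index 3 in ['b', 'c', 'd', 'e'] -> ['e', 'b', 'c', 'd']
'b': index 1 in ['e', 'b', 'c', 'd'] -> ['b', 'e', 'c', 'd']
'b': index 0 in ['b', 'e', 'c', 'd'] -> ['b', 'e', 'c', 'd']
'b': index 0 in ['b', 'e', 'c', 'd'] -> ['b', 'e', 'c', 'd']
'b': index 0 in ['b', 'e', 'c', 'd'] -> ['b', 'e', 'c', 'd']
'e': index 1 in ['b', 'e', 'c', 'd'] -> ['e', 'b', 'c', 'd']
'b': index 1 in ['e', 'b', 'c', 'd'] -> ['b', 'e', 'c', 'd']
'e': index 1 in ['b', 'e', 'c', 'd'] -> ['e', 'b', 'c', 'd']
'd': index 3 in ['e', 'b', 'c', 'd'] -> ['d', 'e', 'b', 'c']
'c': index 3 in ['d', 'e', 'b', 'c'] -> ['c', 'd', 'e', 'b']


Output: [3, 1, 0, 0, 0, 1, 1, 1, 3, 3]


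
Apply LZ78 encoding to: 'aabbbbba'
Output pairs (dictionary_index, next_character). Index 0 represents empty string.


LZ78 encoding steps:
Dictionary: {0: ''}
Step 1: w='' (idx 0), next='a' -> output (0, 'a'), add 'a' as idx 1
Step 2: w='a' (idx 1), next='b' -> output (1, 'b'), add 'ab' as idx 2
Step 3: w='' (idx 0), next='b' -> output (0, 'b'), add 'b' as idx 3
Step 4: w='b' (idx 3), next='b' -> output (3, 'b'), add 'bb' as idx 4
Step 5: w='b' (idx 3), next='a' -> output (3, 'a'), add 'ba' as idx 5


Encoded: [(0, 'a'), (1, 'b'), (0, 'b'), (3, 'b'), (3, 'a')]


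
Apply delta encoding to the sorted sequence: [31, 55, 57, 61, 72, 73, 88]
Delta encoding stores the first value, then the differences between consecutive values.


First value: 31
Deltas:
  55 - 31 = 24
  57 - 55 = 2
  61 - 57 = 4
  72 - 61 = 11
  73 - 72 = 1
  88 - 73 = 15


Delta encoded: [31, 24, 2, 4, 11, 1, 15]


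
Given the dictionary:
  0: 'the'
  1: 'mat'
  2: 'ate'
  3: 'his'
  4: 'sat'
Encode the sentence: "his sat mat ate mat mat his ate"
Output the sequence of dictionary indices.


Look up each word in the dictionary:
  'his' -> 3
  'sat' -> 4
  'mat' -> 1
  'ate' -> 2
  'mat' -> 1
  'mat' -> 1
  'his' -> 3
  'ate' -> 2

Encoded: [3, 4, 1, 2, 1, 1, 3, 2]


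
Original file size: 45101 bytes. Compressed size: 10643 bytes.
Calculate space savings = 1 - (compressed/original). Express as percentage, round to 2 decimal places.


ratio = compressed/original = 10643/45101 = 0.235981
savings = 1 - ratio = 1 - 0.235981 = 0.764019
as a percentage: 0.764019 * 100 = 76.4%

Space savings = 1 - 10643/45101 = 76.4%


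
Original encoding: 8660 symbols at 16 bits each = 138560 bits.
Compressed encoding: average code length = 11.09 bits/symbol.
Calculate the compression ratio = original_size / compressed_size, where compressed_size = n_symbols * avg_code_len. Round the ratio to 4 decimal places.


original_size = n_symbols * orig_bits = 8660 * 16 = 138560 bits
compressed_size = n_symbols * avg_code_len = 8660 * 11.09 = 96039.4 bits
ratio = original_size / compressed_size = 138560 / 96039.4 = 1.4427

Compression ratio = 1.4427


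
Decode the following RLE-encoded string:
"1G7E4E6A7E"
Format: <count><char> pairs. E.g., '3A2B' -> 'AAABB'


Expanding each <count><char> pair:
  1G -> 'G'
  7E -> 'EEEEEEE'
  4E -> 'EEEE'
  6A -> 'AAAAAA'
  7E -> 'EEEEEEE'

Decoded = GEEEEEEEEEEEAAAAAAEEEEEEE


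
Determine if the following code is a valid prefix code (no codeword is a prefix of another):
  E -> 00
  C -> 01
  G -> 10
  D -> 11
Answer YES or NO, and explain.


Checking each pair (does one codeword prefix another?):
  E='00' vs C='01': no prefix
  E='00' vs G='10': no prefix
  E='00' vs D='11': no prefix
  C='01' vs E='00': no prefix
  C='01' vs G='10': no prefix
  C='01' vs D='11': no prefix
  G='10' vs E='00': no prefix
  G='10' vs C='01': no prefix
  G='10' vs D='11': no prefix
  D='11' vs E='00': no prefix
  D='11' vs C='01': no prefix
  D='11' vs G='10': no prefix
No violation found over all pairs.

YES -- this is a valid prefix code. No codeword is a prefix of any other codeword.


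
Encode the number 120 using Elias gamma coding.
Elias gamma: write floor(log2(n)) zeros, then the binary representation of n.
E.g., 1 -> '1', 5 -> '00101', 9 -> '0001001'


num_bits = floor(log2(120)) + 1 = 7
leading_zeros = num_bits - 1 = 6
binary(120) = 1111000

Elias gamma(120) = '000000' + '1111000' = 0000001111000 (13 bits)


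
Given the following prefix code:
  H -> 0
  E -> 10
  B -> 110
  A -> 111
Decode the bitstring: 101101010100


Decoding step by step:
Bits 10 -> E
Bits 110 -> B
Bits 10 -> E
Bits 10 -> E
Bits 10 -> E
Bits 0 -> H


Decoded message: EBEEEH


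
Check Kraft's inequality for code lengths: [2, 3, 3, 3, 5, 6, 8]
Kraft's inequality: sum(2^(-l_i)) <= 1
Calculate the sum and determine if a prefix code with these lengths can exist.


Sum = 2^(-2) + 2^(-3) + 2^(-3) + 2^(-3) + 2^(-5) + 2^(-6) + 2^(-8)
    = 0.25 + 0.125 + 0.125 + 0.125 + 0.03125 + 0.015625 + 0.00390625
    = 173/256 = 0.67578125
Since 0.67578125 <= 1, Kraft's inequality IS satisfied.
A prefix code with these lengths CAN exist.

Kraft sum = 0.67578125. Satisfied.


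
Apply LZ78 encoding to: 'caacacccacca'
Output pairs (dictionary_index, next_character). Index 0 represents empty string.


LZ78 encoding steps:
Dictionary: {0: ''}
Step 1: w='' (idx 0), next='c' -> output (0, 'c'), add 'c' as idx 1
Step 2: w='' (idx 0), next='a' -> output (0, 'a'), add 'a' as idx 2
Step 3: w='a' (idx 2), next='c' -> output (2, 'c'), add 'ac' as idx 3
Step 4: w='ac' (idx 3), next='c' -> output (3, 'c'), add 'acc' as idx 4
Step 5: w='c' (idx 1), next='a' -> output (1, 'a'), add 'ca' as idx 5
Step 6: w='c' (idx 1), next='c' -> output (1, 'c'), add 'cc' as idx 6
Step 7: w='a' (idx 2), end of input -> output (2, '')


Encoded: [(0, 'c'), (0, 'a'), (2, 'c'), (3, 'c'), (1, 'a'), (1, 'c'), (2, '')]


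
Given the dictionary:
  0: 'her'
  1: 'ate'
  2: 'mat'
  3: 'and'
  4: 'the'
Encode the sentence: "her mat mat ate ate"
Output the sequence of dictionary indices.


Look up each word in the dictionary:
  'her' -> 0
  'mat' -> 2
  'mat' -> 2
  'ate' -> 1
  'ate' -> 1

Encoded: [0, 2, 2, 1, 1]


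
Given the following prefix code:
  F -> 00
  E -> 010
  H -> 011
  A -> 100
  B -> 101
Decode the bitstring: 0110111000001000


Decoding step by step:
Bits 011 -> H
Bits 011 -> H
Bits 100 -> A
Bits 00 -> F
Bits 010 -> E
Bits 00 -> F


Decoded message: HHAFEF


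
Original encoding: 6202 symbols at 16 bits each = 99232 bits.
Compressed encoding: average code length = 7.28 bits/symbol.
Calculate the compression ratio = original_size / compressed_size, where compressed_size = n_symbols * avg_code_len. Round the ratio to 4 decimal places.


original_size = n_symbols * orig_bits = 6202 * 16 = 99232 bits
compressed_size = n_symbols * avg_code_len = 6202 * 7.28 = 45150.56 bits
ratio = original_size / compressed_size = 99232 / 45150.56 = 2.1978

Compression ratio = 2.1978


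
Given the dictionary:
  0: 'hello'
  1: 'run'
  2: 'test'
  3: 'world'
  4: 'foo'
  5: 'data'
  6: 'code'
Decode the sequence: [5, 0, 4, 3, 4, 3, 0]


Look up each index in the dictionary:
  5 -> 'data'
  0 -> 'hello'
  4 -> 'foo'
  3 -> 'world'
  4 -> 'foo'
  3 -> 'world'
  0 -> 'hello'

Decoded: "data hello foo world foo world hello"


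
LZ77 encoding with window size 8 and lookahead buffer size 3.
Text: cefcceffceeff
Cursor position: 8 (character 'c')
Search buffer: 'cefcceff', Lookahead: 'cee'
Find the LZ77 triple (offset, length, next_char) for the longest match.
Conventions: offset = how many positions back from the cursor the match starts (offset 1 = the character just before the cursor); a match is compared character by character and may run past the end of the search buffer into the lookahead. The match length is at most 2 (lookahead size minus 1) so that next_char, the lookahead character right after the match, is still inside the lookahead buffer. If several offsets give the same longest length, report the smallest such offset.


Try each offset into the search buffer:
  offset=1 (pos 7, char 'f'): match length 0
  offset=2 (pos 6, char 'f'): match length 0
  offset=3 (pos 5, char 'e'): match length 0
  offset=4 (pos 4, char 'c'): match length 2
  offset=5 (pos 3, char 'c'): match length 1
  offset=6 (pos 2, char 'f'): match length 0
  offset=7 (pos 1, char 'e'): match length 0
  offset=8 (pos 0, char 'c'): match length 2
Longest match has length 2, found at offsets 4, 8; take the smallest, offset 4.
next_char = character at position 8 + 2 = 10 -> 'e'

Best match: offset=4, length=2 (matching 'ce' starting at position 4)
LZ77 triple: (4, 2, 'e')


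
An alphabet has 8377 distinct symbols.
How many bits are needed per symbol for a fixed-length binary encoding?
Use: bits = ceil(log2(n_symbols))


log2(8377) = 13.0322
Bracket: 2^13 = 8192 < 8377 <= 2^14 = 16384
So ceil(log2(8377)) = 14

bits = ceil(log2(8377)) = ceil(13.0322) = 14 bits


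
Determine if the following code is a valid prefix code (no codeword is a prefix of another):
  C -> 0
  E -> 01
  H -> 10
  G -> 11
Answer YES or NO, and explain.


Checking each pair (does one codeword prefix another?):
  C='0' vs E='01': prefix -- VIOLATION

NO -- this is NOT a valid prefix code. C (0) is a prefix of E (01).


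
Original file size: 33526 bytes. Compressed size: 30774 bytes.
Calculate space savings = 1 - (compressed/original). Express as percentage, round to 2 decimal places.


ratio = compressed/original = 30774/33526 = 0.917914
savings = 1 - ratio = 1 - 0.917914 = 0.082086
as a percentage: 0.082086 * 100 = 8.21%

Space savings = 1 - 30774/33526 = 8.21%


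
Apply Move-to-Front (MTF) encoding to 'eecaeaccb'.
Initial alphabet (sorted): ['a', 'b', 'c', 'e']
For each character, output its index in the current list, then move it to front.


MTF encoding:
'e': index 3 in ['a', 'b', 'c', 'e'] -> ['e', 'a', 'b', 'c']
'e': index 0 in ['e', 'a', 'b', 'c'] -> ['e', 'a', 'b', 'c']
'c': index 3 in ['e', 'a', 'b', 'c'] -> ['c', 'e', 'a', 'b']
'a': index 2 in ['c', 'e', 'a', 'b'] -> ['a', 'c', 'e', 'b']
'e': index 2 in ['a', 'c', 'e', 'b'] -> ['e', 'a', 'c', 'b']
'a': index 1 in ['e', 'a', 'c', 'b'] -> ['a', 'e', 'c', 'b']
'c': index 2 in ['a', 'e', 'c', 'b'] -> ['c', 'a', 'e', 'b']
'c': index 0 in ['c', 'a', 'e', 'b'] -> ['c', 'a', 'e', 'b']
'b': index 3 in ['c', 'a', 'e', 'b'] -> ['b', 'c', 'a', 'e']


Output: [3, 0, 3, 2, 2, 1, 2, 0, 3]


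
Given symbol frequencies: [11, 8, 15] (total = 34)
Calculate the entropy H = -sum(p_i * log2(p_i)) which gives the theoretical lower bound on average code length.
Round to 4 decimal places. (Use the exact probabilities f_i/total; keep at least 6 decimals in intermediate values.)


Per-symbol terms -p_i * log2(p_i) with p_i = f_i/34:
  p = 11/34 = 0.323529: log2(p) = -1.628031, -p*log2(p) = 0.526716
  p = 8/34 = 0.235294: log2(p) = -2.087463, -p*log2(p) = 0.491168
  p = 15/34 = 0.441176: log2(p) = -1.180572, -p*log2(p) = 0.520841
H = 0.526716 + 0.491168 + 0.520841 = 1.538725

H = 1.5387 bits/symbol


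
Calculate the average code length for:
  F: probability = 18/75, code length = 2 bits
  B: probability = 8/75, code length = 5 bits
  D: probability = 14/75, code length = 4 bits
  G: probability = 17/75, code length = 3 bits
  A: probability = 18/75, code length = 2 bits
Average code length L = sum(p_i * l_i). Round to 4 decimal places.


Weighted contributions p_i * l_i:
  F: (18/75) * 2 = 36/75
  B: (8/75) * 5 = 40/75
  D: (14/75) * 4 = 56/75
  G: (17/75) * 3 = 51/75
  A: (18/75) * 2 = 36/75
Sum = (36 + 40 + 56 + 51 + 36)/75 = 219/75

L = 219/75 = 2.9200 bits/symbol


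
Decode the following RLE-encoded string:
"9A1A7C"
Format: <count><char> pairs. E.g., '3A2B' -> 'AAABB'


Expanding each <count><char> pair:
  9A -> 'AAAAAAAAA'
  1A -> 'A'
  7C -> 'CCCCCCC'

Decoded = AAAAAAAAAACCCCCCC


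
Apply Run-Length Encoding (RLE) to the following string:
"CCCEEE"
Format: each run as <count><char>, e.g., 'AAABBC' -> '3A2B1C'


Scanning runs left to right:
  i=0: run of 'C' x 3 -> '3C'
  i=3: run of 'E' x 3 -> '3E'

RLE = 3C3E


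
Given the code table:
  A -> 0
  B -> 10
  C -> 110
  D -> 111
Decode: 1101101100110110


Decoding:
110 -> C
110 -> C
110 -> C
0 -> A
110 -> C
110 -> C


Result: CCCACC


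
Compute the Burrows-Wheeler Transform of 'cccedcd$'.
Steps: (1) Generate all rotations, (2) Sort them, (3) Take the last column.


Rotations (sorted):
  0: $cccedcd -> last char: d
  1: cccedcd$ -> last char: $
  2: ccedcd$c -> last char: c
  3: cd$ccced -> last char: d
  4: cedcd$cc -> last char: c
  5: d$cccedc -> last char: c
  6: dcd$ccce -> last char: e
  7: edcd$ccc -> last char: c


BWT = d$cdccec


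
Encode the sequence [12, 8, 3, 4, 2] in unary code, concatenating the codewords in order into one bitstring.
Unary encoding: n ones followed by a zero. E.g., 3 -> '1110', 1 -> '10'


Encode each number as n ones followed by a terminating 0:
  12 -> 1111111111110 (13 bits)
  8 -> 111111110 (9 bits)
  3 -> 1110 (4 bits)
  4 -> 11110 (5 bits)
  2 -> 110 (3 bits)
Total length = 13 + 9 + 4 + 5 + 3 = 34 bits.

Unary([12, 8, 3, 4, 2]) = 1111111111110111111110111011110110 (34 bits)


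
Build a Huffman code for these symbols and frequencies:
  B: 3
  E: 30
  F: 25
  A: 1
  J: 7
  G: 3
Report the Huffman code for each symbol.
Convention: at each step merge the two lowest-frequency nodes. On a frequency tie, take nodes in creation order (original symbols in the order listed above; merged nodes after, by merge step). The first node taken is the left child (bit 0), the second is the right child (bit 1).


Huffman tree construction:
Step 1: Merge A(1) + B(3) = 4
Step 2: Merge G(3) + (A+B)(4) = 7
Step 3: Merge J(7) + (G+(A+B))(7) = 14
Step 4: Merge (J+(G+(A+B)))(14) + F(25) = 39
Step 5: Merge E(30) + ((J+(G+(A+B)))+F)(39) = 69
Read each symbol's code off the tree from the root (left child = 0, right child = 1).

Codes:
  B: 10111 (length 5)
  E: 0 (length 1)
  F: 11 (length 2)
  A: 10110 (length 5)
  J: 100 (length 3)
  G: 1010 (length 4)
Average code length: 133/69 = 1.9275 bits/symbol


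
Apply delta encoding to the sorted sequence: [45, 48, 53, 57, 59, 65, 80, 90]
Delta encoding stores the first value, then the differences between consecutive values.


First value: 45
Deltas:
  48 - 45 = 3
  53 - 48 = 5
  57 - 53 = 4
  59 - 57 = 2
  65 - 59 = 6
  80 - 65 = 15
  90 - 80 = 10


Delta encoded: [45, 3, 5, 4, 2, 6, 15, 10]


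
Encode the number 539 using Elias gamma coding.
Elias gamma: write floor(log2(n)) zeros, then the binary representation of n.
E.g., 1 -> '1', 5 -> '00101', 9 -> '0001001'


num_bits = floor(log2(539)) + 1 = 10
leading_zeros = num_bits - 1 = 9
binary(539) = 1000011011

Elias gamma(539) = '000000000' + '1000011011' = 0000000001000011011 (19 bits)


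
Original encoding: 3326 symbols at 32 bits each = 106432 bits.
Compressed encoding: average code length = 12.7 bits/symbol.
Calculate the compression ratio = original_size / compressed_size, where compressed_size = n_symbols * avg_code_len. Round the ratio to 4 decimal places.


original_size = n_symbols * orig_bits = 3326 * 32 = 106432 bits
compressed_size = n_symbols * avg_code_len = 3326 * 12.7 = 42240.2 bits
ratio = original_size / compressed_size = 106432 / 42240.2 = 2.5197

Compression ratio = 2.5197


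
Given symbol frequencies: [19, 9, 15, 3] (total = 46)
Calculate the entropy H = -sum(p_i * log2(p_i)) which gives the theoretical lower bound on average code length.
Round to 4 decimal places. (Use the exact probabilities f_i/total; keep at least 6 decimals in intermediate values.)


Per-symbol terms -p_i * log2(p_i) with p_i = f_i/46:
  p = 19/46 = 0.413043: log2(p) = -1.275634, -p*log2(p) = 0.526892
  p = 9/46 = 0.195652: log2(p) = -2.353637, -p*log2(p) = 0.460494
  p = 15/46 = 0.326087: log2(p) = -1.616671, -p*log2(p) = 0.527175
  p = 3/46 = 0.065217: log2(p) = -3.938599, -p*log2(p) = 0.256865
H = 0.526892 + 0.460494 + 0.527175 + 0.256865 = 1.771426

H = 1.7714 bits/symbol


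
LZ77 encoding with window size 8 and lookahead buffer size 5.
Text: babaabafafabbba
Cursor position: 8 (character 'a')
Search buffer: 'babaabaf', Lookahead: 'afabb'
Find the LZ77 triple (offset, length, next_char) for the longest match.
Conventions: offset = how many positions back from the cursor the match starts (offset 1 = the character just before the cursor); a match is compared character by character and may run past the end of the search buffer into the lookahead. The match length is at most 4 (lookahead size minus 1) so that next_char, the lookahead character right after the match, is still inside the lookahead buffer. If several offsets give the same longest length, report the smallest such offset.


Try each offset into the search buffer:
  offset=1 (pos 7, char 'f'): match length 0
  offset=2 (pos 6, char 'a'): match length 3
  offset=3 (pos 5, char 'b'): match length 0
  offset=4 (pos 4, char 'a'): match length 1
  offset=5 (pos 3, char 'a'): match length 1
  offset=6 (pos 2, char 'b'): match length 0
  offset=7 (pos 1, char 'a'): match length 1
  offset=8 (pos 0, char 'b'): match length 0
Longest match has length 3 at offset 2.
next_char = character at position 8 + 3 = 11 -> 'b'

Best match: offset=2, length=3 (matching 'afa' starting at position 6)
LZ77 triple: (2, 3, 'b')


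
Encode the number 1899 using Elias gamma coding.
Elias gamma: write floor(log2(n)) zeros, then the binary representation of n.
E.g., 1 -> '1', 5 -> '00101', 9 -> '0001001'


num_bits = floor(log2(1899)) + 1 = 11
leading_zeros = num_bits - 1 = 10
binary(1899) = 11101101011

Elias gamma(1899) = '0000000000' + '11101101011' = 000000000011101101011 (21 bits)


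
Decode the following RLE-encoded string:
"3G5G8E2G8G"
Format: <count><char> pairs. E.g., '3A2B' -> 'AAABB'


Expanding each <count><char> pair:
  3G -> 'GGG'
  5G -> 'GGGGG'
  8E -> 'EEEEEEEE'
  2G -> 'GG'
  8G -> 'GGGGGGGG'

Decoded = GGGGGGGGEEEEEEEEGGGGGGGGGG


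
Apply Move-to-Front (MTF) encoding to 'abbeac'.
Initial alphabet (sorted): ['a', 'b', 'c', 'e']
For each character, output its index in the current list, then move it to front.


MTF encoding:
'a': index 0 in ['a', 'b', 'c', 'e'] -> ['a', 'b', 'c', 'e']
'b': index 1 in ['a', 'b', 'c', 'e'] -> ['b', 'a', 'c', 'e']
'b': index 0 in ['b', 'a', 'c', 'e'] -> ['b', 'a', 'c', 'e']
'e': index 3 in ['b', 'a', 'c', 'e'] -> ['e', 'b', 'a', 'c']
'a': index 2 in ['e', 'b', 'a', 'c'] -> ['a', 'e', 'b', 'c']
'c': index 3 in ['a', 'e', 'b', 'c'] -> ['c', 'a', 'e', 'b']


Output: [0, 1, 0, 3, 2, 3]


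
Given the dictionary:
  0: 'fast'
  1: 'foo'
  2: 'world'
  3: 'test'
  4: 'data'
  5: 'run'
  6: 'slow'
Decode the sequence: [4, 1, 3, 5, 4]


Look up each index in the dictionary:
  4 -> 'data'
  1 -> 'foo'
  3 -> 'test'
  5 -> 'run'
  4 -> 'data'

Decoded: "data foo test run data"


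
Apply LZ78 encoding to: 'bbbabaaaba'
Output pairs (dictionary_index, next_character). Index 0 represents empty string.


LZ78 encoding steps:
Dictionary: {0: ''}
Step 1: w='' (idx 0), next='b' -> output (0, 'b'), add 'b' as idx 1
Step 2: w='b' (idx 1), next='b' -> output (1, 'b'), add 'bb' as idx 2
Step 3: w='' (idx 0), next='a' -> output (0, 'a'), add 'a' as idx 3
Step 4: w='b' (idx 1), next='a' -> output (1, 'a'), add 'ba' as idx 4
Step 5: w='a' (idx 3), next='a' -> output (3, 'a'), add 'aa' as idx 5
Step 6: w='ba' (idx 4), end of input -> output (4, '')


Encoded: [(0, 'b'), (1, 'b'), (0, 'a'), (1, 'a'), (3, 'a'), (4, '')]


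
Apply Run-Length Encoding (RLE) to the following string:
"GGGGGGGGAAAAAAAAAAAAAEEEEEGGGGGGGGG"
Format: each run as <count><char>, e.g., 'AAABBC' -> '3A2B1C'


Scanning runs left to right:
  i=0: run of 'G' x 8 -> '8G'
  i=8: run of 'A' x 13 -> '13A'
  i=21: run of 'E' x 5 -> '5E'
  i=26: run of 'G' x 9 -> '9G'

RLE = 8G13A5E9G


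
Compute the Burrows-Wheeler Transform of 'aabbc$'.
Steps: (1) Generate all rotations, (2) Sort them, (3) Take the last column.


Rotations (sorted):
  0: $aabbc -> last char: c
  1: aabbc$ -> last char: $
  2: abbc$a -> last char: a
  3: bbc$aa -> last char: a
  4: bc$aab -> last char: b
  5: c$aabb -> last char: b


BWT = c$aabb


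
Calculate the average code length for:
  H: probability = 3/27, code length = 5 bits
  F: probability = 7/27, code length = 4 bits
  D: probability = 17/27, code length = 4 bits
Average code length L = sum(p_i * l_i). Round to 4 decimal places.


Weighted contributions p_i * l_i:
  H: (3/27) * 5 = 15/27
  F: (7/27) * 4 = 28/27
  D: (17/27) * 4 = 68/27
Sum = (15 + 28 + 68)/27 = 111/27

L = 111/27 = 4.1111 bits/symbol


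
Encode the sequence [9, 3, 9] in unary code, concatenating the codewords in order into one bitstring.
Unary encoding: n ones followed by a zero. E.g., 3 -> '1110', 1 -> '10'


Encode each number as n ones followed by a terminating 0:
  9 -> 1111111110 (10 bits)
  3 -> 1110 (4 bits)
  9 -> 1111111110 (10 bits)
Total length = 10 + 4 + 10 = 24 bits.

Unary([9, 3, 9]) = 111111111011101111111110 (24 bits)


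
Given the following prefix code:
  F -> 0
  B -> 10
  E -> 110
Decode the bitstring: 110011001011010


Decoding step by step:
Bits 110 -> E
Bits 0 -> F
Bits 110 -> E
Bits 0 -> F
Bits 10 -> B
Bits 110 -> E
Bits 10 -> B


Decoded message: EFEFBEB


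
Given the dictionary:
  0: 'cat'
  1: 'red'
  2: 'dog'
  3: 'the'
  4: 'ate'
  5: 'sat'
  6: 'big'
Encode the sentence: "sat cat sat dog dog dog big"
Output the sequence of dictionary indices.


Look up each word in the dictionary:
  'sat' -> 5
  'cat' -> 0
  'sat' -> 5
  'dog' -> 2
  'dog' -> 2
  'dog' -> 2
  'big' -> 6

Encoded: [5, 0, 5, 2, 2, 2, 6]


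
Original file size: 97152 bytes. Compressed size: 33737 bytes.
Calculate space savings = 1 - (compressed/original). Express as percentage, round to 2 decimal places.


ratio = compressed/original = 33737/97152 = 0.34726
savings = 1 - ratio = 1 - 0.34726 = 0.65274
as a percentage: 0.65274 * 100 = 65.27%

Space savings = 1 - 33737/97152 = 65.27%


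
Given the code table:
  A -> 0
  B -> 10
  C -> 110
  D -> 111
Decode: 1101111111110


Decoding:
110 -> C
111 -> D
111 -> D
111 -> D
0 -> A


Result: CDDDA


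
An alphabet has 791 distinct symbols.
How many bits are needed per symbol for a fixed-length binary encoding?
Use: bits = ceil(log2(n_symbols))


log2(791) = 9.6275
Bracket: 2^9 = 512 < 791 <= 2^10 = 1024
So ceil(log2(791)) = 10

bits = ceil(log2(791)) = ceil(9.6275) = 10 bits


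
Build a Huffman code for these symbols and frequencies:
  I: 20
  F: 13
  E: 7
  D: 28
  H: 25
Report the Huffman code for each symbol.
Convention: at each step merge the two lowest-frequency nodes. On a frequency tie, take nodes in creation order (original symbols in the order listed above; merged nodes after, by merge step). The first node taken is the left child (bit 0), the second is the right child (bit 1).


Huffman tree construction:
Step 1: Merge E(7) + F(13) = 20
Step 2: Merge I(20) + (E+F)(20) = 40
Step 3: Merge H(25) + D(28) = 53
Step 4: Merge (I+(E+F))(40) + (H+D)(53) = 93
Read each symbol's code off the tree from the root (left child = 0, right child = 1).

Codes:
  I: 00 (length 2)
  F: 011 (length 3)
  E: 010 (length 3)
  D: 11 (length 2)
  H: 10 (length 2)
Average code length: 206/93 = 2.2151 bits/symbol


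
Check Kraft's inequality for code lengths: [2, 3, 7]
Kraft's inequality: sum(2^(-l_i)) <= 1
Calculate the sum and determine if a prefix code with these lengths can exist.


Sum = 2^(-2) + 2^(-3) + 2^(-7)
    = 0.25 + 0.125 + 0.0078125
    = 49/128 = 0.3828125
Since 0.3828125 <= 1, Kraft's inequality IS satisfied.
A prefix code with these lengths CAN exist.

Kraft sum = 0.3828125. Satisfied.


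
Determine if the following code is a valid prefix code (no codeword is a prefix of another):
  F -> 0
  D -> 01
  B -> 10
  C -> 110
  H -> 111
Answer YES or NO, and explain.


Checking each pair (does one codeword prefix another?):
  F='0' vs D='01': prefix -- VIOLATION

NO -- this is NOT a valid prefix code. F (0) is a prefix of D (01).


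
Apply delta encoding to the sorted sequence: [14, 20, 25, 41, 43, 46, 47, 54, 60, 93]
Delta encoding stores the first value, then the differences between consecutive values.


First value: 14
Deltas:
  20 - 14 = 6
  25 - 20 = 5
  41 - 25 = 16
  43 - 41 = 2
  46 - 43 = 3
  47 - 46 = 1
  54 - 47 = 7
  60 - 54 = 6
  93 - 60 = 33


Delta encoded: [14, 6, 5, 16, 2, 3, 1, 7, 6, 33]


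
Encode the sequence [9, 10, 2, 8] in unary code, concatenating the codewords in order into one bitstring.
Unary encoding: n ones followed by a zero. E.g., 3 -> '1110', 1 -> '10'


Encode each number as n ones followed by a terminating 0:
  9 -> 1111111110 (10 bits)
  10 -> 11111111110 (11 bits)
  2 -> 110 (3 bits)
  8 -> 111111110 (9 bits)
Total length = 10 + 11 + 3 + 9 = 33 bits.

Unary([9, 10, 2, 8]) = 111111111011111111110110111111110 (33 bits)


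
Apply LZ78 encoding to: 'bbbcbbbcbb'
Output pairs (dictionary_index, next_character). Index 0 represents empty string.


LZ78 encoding steps:
Dictionary: {0: ''}
Step 1: w='' (idx 0), next='b' -> output (0, 'b'), add 'b' as idx 1
Step 2: w='b' (idx 1), next='b' -> output (1, 'b'), add 'bb' as idx 2
Step 3: w='' (idx 0), next='c' -> output (0, 'c'), add 'c' as idx 3
Step 4: w='bb' (idx 2), next='b' -> output (2, 'b'), add 'bbb' as idx 4
Step 5: w='c' (idx 3), next='b' -> output (3, 'b'), add 'cb' as idx 5
Step 6: w='b' (idx 1), end of input -> output (1, '')


Encoded: [(0, 'b'), (1, 'b'), (0, 'c'), (2, 'b'), (3, 'b'), (1, '')]


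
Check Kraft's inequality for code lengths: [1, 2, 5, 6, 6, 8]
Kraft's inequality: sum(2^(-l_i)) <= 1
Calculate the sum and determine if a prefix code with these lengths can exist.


Sum = 2^(-1) + 2^(-2) + 2^(-5) + 2^(-6) + 2^(-6) + 2^(-8)
    = 0.5 + 0.25 + 0.03125 + 0.015625 + 0.015625 + 0.00390625
    = 209/256 = 0.81640625
Since 0.81640625 <= 1, Kraft's inequality IS satisfied.
A prefix code with these lengths CAN exist.

Kraft sum = 0.81640625. Satisfied.
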